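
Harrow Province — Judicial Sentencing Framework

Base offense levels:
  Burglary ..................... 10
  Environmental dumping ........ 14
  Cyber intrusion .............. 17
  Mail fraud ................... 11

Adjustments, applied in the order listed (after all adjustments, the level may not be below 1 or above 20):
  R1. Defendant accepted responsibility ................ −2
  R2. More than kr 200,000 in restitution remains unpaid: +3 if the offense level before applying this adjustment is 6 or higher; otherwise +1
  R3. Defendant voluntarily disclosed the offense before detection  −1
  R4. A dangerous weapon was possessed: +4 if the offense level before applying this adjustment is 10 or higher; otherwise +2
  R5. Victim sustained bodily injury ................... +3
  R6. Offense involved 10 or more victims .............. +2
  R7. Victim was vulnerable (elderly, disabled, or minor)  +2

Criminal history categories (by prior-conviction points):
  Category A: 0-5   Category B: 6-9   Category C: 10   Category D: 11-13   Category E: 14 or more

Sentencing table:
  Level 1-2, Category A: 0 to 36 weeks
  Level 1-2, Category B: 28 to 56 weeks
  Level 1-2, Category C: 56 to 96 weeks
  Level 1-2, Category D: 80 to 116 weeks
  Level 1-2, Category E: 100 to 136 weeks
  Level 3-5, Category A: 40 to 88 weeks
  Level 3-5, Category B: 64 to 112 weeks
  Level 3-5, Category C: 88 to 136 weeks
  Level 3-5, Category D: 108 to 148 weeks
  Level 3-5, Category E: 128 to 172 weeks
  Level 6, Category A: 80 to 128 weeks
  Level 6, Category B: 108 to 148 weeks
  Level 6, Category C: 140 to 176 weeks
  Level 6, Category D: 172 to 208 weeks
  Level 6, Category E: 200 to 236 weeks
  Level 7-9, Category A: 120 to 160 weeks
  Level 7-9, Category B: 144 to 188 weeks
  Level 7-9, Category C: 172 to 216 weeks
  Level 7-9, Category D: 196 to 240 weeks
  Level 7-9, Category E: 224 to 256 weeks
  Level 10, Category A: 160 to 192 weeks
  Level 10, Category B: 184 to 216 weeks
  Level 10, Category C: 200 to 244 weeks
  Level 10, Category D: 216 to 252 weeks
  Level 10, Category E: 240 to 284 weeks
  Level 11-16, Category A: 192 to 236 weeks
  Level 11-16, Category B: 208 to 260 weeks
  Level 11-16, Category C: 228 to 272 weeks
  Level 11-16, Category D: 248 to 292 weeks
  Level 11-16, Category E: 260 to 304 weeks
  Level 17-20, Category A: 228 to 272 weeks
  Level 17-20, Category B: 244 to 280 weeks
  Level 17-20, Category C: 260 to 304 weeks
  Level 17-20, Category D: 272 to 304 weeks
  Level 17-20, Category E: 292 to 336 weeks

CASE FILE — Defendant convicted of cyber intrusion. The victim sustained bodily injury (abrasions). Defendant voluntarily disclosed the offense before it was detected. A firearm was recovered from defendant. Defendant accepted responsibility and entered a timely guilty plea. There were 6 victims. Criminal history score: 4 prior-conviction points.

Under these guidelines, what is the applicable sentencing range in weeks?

228-272 weeks

Base offense level for cyber intrusion: 17.
R1 applies: 17 − 2 = 15.
R3 applies: 15 − 1 = 14.
R4 applies (level before this adjustment is 14 ≥ 10, so +4): 14 + 4 = 18.
R5 applies: 18 + 3 = 21.
R7 does not apply.
Level 21 exceeds the maximum of 20; capped at 20.
Final offense level: 20.
Criminal history: 4 prior points → Category A (0-5).
Level 20 falls in the 17-20 band.
Grid: Level 17-20 × Category A = 228-272 weeks.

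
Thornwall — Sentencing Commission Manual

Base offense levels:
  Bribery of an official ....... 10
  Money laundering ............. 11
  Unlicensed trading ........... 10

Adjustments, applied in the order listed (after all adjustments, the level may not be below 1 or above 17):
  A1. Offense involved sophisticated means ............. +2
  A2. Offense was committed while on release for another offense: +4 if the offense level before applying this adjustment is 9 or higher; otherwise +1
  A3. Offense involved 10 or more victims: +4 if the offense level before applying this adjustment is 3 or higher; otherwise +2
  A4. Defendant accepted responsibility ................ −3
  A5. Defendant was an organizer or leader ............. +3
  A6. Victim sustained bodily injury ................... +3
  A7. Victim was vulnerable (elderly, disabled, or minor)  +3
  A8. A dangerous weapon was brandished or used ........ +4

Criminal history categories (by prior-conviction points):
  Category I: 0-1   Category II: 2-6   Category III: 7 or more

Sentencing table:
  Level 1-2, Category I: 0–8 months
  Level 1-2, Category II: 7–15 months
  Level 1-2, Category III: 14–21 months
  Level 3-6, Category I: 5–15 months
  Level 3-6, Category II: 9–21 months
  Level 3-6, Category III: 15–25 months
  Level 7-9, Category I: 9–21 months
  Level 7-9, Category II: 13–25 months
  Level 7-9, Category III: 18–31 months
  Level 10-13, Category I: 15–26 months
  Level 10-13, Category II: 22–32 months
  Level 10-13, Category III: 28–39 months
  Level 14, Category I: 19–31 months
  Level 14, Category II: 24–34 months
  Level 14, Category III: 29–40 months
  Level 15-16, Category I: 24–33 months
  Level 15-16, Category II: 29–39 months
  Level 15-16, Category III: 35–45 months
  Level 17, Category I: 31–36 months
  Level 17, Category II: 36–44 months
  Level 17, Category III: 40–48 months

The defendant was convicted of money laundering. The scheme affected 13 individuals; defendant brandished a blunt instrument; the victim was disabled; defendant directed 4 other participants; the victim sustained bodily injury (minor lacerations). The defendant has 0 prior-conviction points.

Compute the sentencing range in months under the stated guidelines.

31-36 months

Base offense level for money laundering: 11.
A1 does not apply.
A3 applies (level before this adjustment is 11 ≥ 3, so +4): 11 + 4 = 15.
A4 does not apply.
A5 applies: 15 + 3 = 18.
A6 applies: 18 + 3 = 21.
A7 applies: 21 + 3 = 24.
A8 applies: 24 + 4 = 28.
Level 28 exceeds the maximum of 17; capped at 17.
Final offense level: 17.
Criminal history: 0 prior points → Category I (0-1).
Level 17 falls in the 17 band.
Grid: Level 17 × Category I = 31-36 months.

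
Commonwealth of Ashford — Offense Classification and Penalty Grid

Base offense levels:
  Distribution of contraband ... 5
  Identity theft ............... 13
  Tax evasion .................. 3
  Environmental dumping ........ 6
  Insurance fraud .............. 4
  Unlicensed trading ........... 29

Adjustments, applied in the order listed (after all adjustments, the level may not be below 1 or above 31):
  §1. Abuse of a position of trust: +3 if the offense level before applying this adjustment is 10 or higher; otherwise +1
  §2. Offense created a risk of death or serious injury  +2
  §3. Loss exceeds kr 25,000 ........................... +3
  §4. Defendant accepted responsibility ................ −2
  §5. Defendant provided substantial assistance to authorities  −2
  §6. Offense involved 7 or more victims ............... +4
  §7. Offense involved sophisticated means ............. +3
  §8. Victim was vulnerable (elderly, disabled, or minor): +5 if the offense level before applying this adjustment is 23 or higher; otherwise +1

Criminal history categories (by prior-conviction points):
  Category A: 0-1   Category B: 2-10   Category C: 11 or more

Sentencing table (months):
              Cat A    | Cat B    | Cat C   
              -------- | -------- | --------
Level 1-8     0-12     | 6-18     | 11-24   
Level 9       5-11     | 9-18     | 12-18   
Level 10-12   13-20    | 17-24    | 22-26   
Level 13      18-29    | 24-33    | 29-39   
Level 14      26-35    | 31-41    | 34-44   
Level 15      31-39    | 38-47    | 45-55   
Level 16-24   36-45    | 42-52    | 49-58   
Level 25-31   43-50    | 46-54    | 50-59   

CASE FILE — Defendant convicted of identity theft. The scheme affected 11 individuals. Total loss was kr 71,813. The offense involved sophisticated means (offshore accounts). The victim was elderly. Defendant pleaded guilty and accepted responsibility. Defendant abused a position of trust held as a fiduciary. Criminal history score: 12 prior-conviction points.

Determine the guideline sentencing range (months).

50-59 months

Base offense level for identity theft: 13.
§1 applies (level before this adjustment is 13 ≥ 10, so +3): 13 + 3 = 16.
§3 applies: 16 + 3 = 19.
§4 applies: 19 − 2 = 17.
§5 does not apply.
§6 applies: 17 + 4 = 21.
§7 applies: 21 + 3 = 24.
§8 applies (level before this adjustment is 24 ≥ 23, so +5): 24 + 5 = 29.
Final offense level: 29.
Criminal history: 12 prior points → Category C (11+).
Level 29 falls in the 25-31 band.
Grid: Level 25-31 × Category C = 50-59 months.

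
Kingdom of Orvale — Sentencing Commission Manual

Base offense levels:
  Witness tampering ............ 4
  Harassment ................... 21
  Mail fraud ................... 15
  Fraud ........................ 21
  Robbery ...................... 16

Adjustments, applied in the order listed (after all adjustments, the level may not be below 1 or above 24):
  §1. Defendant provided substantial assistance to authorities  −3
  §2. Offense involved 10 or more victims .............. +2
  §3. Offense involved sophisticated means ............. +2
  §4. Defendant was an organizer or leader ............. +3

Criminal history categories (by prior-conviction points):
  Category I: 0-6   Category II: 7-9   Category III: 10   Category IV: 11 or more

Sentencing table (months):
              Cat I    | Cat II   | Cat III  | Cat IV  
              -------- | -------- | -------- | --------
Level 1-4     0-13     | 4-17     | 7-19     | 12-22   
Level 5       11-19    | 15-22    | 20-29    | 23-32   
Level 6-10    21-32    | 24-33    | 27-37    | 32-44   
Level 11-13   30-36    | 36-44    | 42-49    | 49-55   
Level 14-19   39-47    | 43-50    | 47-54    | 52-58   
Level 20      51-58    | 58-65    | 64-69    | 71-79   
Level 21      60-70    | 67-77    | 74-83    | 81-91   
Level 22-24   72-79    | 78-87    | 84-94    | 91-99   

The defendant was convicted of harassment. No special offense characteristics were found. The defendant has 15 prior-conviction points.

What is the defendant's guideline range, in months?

81-91 months

Base offense level for harassment: 21.
Final offense level: 21.
Criminal history: 15 prior points → Category IV (11+).
Level 21 falls in the 21 band.
Grid: Level 21 × Category IV = 81-91 months.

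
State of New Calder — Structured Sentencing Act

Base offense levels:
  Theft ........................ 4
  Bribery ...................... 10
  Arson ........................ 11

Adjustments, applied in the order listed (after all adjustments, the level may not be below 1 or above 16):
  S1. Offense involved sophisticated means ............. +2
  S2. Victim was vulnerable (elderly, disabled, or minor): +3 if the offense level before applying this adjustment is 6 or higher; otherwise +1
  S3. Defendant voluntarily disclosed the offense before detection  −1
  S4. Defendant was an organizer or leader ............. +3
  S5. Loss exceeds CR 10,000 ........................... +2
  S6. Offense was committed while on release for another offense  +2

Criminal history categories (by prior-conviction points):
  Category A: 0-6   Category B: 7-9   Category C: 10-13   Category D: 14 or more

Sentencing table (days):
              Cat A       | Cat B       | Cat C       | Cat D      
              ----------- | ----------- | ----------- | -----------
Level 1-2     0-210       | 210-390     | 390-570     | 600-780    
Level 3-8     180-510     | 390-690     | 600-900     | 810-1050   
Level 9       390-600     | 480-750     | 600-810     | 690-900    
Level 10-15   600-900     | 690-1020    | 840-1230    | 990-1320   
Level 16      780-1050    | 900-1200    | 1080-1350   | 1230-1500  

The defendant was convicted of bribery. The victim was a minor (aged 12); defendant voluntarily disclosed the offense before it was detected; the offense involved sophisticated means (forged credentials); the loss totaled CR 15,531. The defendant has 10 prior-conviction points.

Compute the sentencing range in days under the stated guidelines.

Base offense level for bribery: 10.
S1 applies: 10 + 2 = 12.
S2 applies (level before this adjustment is 12 ≥ 6, so +3): 12 + 3 = 15.
S3 applies: 15 − 1 = 14.
S4 does not apply.
S5 applies: 14 + 2 = 16.
S6 does not apply.
Final offense level: 16.
Criminal history: 10 prior points → Category C (10-13).
Level 16 falls in the 16 band.
Grid: Level 16 × Category C = 1080-1350 days.

1080-1350 days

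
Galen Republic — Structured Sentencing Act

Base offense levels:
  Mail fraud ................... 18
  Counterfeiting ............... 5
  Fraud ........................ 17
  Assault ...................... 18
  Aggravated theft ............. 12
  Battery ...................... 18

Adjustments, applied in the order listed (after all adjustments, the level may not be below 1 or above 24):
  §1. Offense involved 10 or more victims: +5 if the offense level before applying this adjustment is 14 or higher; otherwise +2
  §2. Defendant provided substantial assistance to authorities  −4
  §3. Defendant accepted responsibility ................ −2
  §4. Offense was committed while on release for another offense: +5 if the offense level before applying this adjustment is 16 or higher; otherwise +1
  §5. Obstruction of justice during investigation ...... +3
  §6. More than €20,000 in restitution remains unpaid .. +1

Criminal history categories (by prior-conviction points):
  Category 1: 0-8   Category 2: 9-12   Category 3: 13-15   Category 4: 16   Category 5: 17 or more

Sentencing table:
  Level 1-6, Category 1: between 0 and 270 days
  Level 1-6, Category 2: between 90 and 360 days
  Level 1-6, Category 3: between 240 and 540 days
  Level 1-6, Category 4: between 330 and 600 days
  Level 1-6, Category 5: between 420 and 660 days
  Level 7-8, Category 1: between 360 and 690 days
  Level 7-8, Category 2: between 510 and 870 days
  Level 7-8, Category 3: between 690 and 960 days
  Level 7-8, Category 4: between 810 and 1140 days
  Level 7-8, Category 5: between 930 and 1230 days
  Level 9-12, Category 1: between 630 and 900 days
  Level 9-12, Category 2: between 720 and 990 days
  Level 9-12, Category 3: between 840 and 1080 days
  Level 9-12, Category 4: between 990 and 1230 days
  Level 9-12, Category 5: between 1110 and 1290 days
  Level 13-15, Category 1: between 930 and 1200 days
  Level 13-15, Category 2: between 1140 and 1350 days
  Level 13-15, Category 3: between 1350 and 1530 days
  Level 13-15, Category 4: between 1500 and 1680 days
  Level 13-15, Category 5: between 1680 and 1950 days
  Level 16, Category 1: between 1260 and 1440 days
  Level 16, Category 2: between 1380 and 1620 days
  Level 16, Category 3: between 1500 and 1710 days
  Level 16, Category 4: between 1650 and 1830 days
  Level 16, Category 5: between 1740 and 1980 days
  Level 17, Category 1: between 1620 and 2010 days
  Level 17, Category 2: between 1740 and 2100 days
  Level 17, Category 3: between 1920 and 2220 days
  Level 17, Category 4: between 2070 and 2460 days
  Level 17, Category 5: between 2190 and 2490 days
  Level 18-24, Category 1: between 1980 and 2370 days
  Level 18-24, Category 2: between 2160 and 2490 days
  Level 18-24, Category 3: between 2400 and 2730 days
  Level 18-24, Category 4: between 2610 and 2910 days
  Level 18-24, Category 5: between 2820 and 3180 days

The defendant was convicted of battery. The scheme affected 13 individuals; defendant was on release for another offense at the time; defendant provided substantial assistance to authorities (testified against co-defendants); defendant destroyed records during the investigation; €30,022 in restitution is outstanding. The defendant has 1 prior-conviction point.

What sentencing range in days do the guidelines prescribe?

1980-2370 days

Base offense level for battery: 18.
§1 applies (level before this adjustment is 18 ≥ 14, so +5): 18 + 5 = 23.
§2 applies: 23 − 4 = 19.
§4 applies (level before this adjustment is 19 ≥ 16, so +5): 19 + 5 = 24.
§5 applies: 24 + 3 = 27.
§6 applies: 27 + 1 = 28.
Level 28 exceeds the maximum of 24; capped at 24.
Final offense level: 24.
Criminal history: 1 prior point → Category 1 (0-8).
Level 24 falls in the 18-24 band.
Grid: Level 18-24 × Category 1 = 1980-2370 days.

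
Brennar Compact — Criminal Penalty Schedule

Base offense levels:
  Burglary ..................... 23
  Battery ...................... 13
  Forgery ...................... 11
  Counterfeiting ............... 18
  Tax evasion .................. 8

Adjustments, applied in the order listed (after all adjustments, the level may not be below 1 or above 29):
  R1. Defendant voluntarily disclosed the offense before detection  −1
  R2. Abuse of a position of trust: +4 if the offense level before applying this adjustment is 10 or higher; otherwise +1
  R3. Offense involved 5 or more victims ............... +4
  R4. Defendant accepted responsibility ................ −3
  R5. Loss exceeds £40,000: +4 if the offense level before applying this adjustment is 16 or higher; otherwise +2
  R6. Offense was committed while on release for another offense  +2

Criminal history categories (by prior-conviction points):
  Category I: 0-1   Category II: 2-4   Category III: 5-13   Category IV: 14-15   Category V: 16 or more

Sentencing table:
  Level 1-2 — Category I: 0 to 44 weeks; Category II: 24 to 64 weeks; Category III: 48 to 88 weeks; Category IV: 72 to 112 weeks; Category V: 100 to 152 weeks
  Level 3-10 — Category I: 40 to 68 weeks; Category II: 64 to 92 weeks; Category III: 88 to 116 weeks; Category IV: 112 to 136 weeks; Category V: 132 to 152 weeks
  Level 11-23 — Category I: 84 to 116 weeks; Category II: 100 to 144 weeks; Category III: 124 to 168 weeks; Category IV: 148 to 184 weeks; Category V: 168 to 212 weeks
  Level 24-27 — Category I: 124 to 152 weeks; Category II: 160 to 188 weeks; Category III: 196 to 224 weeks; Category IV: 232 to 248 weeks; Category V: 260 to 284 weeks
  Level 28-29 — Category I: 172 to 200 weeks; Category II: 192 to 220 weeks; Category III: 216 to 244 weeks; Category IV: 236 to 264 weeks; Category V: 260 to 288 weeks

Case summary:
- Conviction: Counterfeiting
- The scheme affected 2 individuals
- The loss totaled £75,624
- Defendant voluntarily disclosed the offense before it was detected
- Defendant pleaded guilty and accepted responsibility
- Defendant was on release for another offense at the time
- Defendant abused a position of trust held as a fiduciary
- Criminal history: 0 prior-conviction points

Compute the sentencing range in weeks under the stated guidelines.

Base offense level for counterfeiting: 18.
R1 applies: 18 − 1 = 17.
R2 applies (level before this adjustment is 17 ≥ 10, so +4): 17 + 4 = 21.
R3 does not apply.
R4 applies: 21 − 3 = 18.
R5 applies (level before this adjustment is 18 ≥ 16, so +4): 18 + 4 = 22.
R6 applies: 22 + 2 = 24.
Final offense level: 24.
Criminal history: 0 prior points → Category I (0-1).
Level 24 falls in the 24-27 band.
Grid: Level 24-27 × Category I = 124-152 weeks.

124-152 weeks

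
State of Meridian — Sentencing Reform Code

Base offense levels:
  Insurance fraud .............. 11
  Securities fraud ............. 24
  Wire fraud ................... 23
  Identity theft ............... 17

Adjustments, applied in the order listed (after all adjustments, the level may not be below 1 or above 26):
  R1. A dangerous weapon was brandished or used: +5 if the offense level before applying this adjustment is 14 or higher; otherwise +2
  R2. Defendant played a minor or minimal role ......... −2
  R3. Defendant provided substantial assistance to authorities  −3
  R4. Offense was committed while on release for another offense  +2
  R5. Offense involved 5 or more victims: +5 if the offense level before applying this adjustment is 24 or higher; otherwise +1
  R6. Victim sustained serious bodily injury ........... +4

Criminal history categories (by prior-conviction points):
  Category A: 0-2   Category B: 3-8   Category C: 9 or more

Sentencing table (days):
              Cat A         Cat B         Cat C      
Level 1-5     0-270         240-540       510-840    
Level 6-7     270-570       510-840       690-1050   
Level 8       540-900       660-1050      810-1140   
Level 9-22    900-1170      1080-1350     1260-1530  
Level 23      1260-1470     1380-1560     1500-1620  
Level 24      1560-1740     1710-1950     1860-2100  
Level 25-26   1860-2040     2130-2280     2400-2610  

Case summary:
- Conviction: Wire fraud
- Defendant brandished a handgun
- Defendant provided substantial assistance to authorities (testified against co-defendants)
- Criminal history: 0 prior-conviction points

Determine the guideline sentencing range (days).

1860-2040 days

Base offense level for wire fraud: 23.
R1 applies (level before this adjustment is 23 ≥ 14, so +5): 23 + 5 = 28.
R3 applies: 28 − 3 = 25.
R5 does not apply.
Final offense level: 25.
Criminal history: 0 prior points → Category A (0-2).
Level 25 falls in the 25-26 band.
Grid: Level 25-26 × Category A = 1860-2040 days.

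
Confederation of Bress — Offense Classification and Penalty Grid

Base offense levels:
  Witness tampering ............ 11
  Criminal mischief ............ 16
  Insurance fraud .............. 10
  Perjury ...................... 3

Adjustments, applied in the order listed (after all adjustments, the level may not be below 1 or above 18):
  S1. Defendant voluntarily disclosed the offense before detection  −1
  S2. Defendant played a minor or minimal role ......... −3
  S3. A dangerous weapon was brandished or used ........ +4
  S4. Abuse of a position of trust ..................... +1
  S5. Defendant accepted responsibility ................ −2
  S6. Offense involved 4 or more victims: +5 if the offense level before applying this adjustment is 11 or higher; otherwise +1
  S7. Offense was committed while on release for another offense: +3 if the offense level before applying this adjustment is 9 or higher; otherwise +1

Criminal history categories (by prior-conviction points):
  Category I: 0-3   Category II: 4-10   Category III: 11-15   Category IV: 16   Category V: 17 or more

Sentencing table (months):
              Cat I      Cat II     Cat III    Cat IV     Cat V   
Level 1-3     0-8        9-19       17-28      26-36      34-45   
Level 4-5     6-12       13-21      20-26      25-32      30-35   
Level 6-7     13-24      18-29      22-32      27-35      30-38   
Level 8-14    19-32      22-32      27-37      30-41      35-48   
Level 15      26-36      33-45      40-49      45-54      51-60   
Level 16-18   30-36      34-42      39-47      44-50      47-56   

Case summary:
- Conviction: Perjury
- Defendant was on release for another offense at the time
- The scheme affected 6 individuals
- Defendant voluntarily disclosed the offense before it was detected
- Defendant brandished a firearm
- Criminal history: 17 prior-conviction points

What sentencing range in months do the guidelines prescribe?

Base offense level for perjury: 3.
S1 applies: 3 − 1 = 2.
S2 does not apply.
S3 applies: 2 + 4 = 6.
S5 does not apply.
S6 applies (level before this adjustment is 6 < 11, so +1): 6 + 1 = 7.
S7 applies (level before this adjustment is 7 < 9, so +1): 7 + 1 = 8.
Final offense level: 8.
Criminal history: 17 prior points → Category V (17+).
Level 8 falls in the 8-14 band.
Grid: Level 8-14 × Category V = 35-48 months.

35-48 months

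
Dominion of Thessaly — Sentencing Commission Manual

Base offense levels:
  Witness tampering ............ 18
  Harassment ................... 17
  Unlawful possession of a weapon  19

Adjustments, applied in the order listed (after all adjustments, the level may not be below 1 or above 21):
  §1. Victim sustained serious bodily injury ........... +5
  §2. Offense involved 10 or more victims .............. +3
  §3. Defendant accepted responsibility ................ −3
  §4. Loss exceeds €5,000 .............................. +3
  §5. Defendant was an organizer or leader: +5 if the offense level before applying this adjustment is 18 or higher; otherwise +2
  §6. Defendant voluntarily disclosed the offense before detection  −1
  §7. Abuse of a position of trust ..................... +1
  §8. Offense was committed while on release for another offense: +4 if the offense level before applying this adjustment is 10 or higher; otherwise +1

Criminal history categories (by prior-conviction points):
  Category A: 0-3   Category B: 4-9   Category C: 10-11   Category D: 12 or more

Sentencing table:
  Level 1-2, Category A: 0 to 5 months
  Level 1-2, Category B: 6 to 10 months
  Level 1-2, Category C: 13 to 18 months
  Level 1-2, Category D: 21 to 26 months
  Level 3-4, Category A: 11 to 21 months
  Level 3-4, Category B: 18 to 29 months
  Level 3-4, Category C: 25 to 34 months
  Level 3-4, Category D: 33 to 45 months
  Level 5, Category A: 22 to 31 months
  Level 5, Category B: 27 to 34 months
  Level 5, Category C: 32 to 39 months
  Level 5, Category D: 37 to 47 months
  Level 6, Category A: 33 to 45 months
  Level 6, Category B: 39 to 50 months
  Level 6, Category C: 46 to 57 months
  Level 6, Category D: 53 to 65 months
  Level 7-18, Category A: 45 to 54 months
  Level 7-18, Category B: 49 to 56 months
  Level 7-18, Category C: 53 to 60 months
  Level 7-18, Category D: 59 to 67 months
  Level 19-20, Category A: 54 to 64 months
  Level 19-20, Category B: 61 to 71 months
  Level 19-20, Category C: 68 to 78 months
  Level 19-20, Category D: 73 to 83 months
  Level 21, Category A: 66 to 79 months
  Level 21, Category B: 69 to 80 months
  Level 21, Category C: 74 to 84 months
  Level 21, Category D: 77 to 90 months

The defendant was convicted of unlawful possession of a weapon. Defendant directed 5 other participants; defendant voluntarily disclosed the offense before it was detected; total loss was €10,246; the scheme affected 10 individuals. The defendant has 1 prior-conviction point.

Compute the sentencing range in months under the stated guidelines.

66-79 months

Base offense level for unlawful possession of a weapon: 19.
§1 does not apply.
§2 applies: 19 + 3 = 22.
§4 applies: 22 + 3 = 25.
§5 applies (level before this adjustment is 25 ≥ 18, so +5): 25 + 5 = 30.
§6 applies: 30 − 1 = 29.
Level 29 exceeds the maximum of 21; capped at 21.
Final offense level: 21.
Criminal history: 1 prior point → Category A (0-3).
Level 21 falls in the 21 band.
Grid: Level 21 × Category A = 66-79 months.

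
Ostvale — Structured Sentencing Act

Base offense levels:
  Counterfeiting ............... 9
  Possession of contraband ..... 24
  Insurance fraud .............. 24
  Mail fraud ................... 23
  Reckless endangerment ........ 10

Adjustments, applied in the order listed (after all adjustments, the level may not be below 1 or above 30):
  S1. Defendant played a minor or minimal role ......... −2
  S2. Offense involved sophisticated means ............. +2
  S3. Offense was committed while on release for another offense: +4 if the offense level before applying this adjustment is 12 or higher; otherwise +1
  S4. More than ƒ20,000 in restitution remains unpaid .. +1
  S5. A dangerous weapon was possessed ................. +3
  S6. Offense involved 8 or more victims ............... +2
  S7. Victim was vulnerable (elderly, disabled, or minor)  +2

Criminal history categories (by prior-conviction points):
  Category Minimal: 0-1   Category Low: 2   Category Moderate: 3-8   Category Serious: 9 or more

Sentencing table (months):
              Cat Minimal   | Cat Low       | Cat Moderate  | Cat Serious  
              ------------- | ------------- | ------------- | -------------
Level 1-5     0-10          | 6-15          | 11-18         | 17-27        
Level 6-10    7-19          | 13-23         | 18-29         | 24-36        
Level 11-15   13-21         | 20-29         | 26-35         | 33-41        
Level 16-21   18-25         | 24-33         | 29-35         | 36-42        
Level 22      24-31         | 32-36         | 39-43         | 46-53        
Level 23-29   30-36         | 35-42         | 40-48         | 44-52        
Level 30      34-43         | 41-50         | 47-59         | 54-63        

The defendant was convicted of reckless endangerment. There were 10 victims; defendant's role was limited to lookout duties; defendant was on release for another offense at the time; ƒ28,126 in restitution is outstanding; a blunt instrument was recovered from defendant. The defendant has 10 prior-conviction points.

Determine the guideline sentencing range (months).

Base offense level for reckless endangerment: 10.
S1 applies: 10 − 2 = 8.
S3 applies (level before this adjustment is 8 < 12, so +1): 8 + 1 = 9.
S4 applies: 9 + 1 = 10.
S5 applies: 10 + 3 = 13.
S6 applies: 13 + 2 = 15.
Final offense level: 15.
Criminal history: 10 prior points → Category Serious (9+).
Level 15 falls in the 11-15 band.
Grid: Level 11-15 × Category Serious = 33-41 months.

33-41 months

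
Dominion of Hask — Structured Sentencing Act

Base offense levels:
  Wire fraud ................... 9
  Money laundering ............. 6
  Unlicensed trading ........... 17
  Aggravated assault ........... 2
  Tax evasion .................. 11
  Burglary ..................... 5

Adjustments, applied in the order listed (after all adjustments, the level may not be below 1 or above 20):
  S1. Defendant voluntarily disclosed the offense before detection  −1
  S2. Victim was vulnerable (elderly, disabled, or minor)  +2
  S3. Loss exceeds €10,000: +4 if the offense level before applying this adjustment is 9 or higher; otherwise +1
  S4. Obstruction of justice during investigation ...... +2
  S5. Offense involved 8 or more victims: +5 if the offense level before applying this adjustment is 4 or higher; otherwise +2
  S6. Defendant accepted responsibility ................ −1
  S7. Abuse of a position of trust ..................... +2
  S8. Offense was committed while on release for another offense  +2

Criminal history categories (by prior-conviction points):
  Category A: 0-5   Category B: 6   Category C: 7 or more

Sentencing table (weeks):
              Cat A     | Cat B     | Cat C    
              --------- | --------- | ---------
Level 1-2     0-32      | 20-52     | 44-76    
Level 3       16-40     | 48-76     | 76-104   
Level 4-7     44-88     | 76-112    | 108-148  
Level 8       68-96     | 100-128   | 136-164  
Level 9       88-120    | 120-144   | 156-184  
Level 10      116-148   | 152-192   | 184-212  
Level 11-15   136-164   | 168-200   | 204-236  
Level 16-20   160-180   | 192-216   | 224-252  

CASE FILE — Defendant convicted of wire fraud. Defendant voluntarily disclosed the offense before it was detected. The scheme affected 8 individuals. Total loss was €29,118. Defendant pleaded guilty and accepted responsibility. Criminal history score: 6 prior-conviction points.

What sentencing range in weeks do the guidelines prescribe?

Base offense level for wire fraud: 9.
S1 applies: 9 − 1 = 8.
S2 does not apply.
S3 applies (level before this adjustment is 8 < 9, so +1): 8 + 1 = 9.
S4 does not apply.
S5 applies (level before this adjustment is 9 ≥ 4, so +5): 9 + 5 = 14.
S6 applies: 14 − 1 = 13.
S7 does not apply.
S8 does not apply.
Final offense level: 13.
Criminal history: 6 prior points → Category B (6).
Level 13 falls in the 11-15 band.
Grid: Level 11-15 × Category B = 168-200 weeks.

168-200 weeks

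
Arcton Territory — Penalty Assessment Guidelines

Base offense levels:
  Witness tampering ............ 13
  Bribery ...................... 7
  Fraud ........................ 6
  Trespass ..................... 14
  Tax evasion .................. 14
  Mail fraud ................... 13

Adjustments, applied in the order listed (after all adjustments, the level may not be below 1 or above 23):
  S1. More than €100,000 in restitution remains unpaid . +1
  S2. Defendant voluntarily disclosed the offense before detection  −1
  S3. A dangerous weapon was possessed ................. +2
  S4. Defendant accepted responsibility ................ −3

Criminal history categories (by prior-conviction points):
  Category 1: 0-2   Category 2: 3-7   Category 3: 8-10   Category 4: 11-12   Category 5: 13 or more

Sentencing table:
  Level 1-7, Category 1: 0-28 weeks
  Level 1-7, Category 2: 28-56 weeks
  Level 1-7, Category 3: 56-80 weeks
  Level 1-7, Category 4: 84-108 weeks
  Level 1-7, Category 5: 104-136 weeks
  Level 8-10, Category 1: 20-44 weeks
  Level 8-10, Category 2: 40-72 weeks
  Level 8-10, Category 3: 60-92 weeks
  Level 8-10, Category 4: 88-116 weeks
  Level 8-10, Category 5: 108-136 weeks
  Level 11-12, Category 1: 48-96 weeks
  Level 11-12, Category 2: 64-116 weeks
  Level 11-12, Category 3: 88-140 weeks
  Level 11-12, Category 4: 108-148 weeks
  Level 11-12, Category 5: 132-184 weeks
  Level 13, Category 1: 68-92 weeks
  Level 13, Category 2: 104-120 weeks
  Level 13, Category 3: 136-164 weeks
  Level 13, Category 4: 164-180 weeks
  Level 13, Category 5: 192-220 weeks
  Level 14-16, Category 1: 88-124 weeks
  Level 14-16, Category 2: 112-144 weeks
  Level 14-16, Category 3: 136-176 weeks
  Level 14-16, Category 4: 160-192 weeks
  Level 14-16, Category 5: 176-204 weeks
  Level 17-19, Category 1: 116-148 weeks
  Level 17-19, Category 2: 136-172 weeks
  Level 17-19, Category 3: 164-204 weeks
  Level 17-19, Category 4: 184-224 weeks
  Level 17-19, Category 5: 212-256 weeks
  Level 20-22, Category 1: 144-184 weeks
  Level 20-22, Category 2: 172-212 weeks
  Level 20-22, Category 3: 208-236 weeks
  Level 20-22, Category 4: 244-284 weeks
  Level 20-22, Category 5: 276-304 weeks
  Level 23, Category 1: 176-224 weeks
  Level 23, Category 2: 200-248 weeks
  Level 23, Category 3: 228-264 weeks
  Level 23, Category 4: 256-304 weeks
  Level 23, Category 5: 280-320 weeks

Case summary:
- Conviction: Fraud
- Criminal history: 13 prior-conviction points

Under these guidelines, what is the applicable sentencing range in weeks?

Base offense level for fraud: 6.
Final offense level: 6.
Criminal history: 13 prior points → Category 5 (13+).
Level 6 falls in the 1-7 band.
Grid: Level 1-7 × Category 5 = 104-136 weeks.

104-136 weeks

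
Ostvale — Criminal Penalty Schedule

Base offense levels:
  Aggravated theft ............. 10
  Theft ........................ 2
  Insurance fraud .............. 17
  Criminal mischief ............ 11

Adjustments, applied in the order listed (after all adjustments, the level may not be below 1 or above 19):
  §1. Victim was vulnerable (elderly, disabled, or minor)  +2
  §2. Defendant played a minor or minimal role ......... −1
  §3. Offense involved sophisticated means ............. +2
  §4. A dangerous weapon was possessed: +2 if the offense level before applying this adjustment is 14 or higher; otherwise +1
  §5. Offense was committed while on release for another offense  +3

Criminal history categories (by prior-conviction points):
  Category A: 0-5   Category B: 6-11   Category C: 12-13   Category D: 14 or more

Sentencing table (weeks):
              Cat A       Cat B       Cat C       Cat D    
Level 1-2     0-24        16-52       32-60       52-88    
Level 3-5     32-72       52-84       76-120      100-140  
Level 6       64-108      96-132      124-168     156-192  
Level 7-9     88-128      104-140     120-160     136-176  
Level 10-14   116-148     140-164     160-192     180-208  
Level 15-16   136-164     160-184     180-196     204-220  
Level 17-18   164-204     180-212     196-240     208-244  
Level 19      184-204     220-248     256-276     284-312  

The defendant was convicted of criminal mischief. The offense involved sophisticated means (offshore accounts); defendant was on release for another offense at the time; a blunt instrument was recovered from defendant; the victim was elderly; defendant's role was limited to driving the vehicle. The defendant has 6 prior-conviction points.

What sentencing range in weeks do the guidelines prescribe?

Base offense level for criminal mischief: 11.
§1 applies: 11 + 2 = 13.
§2 applies: 13 − 1 = 12.
§3 applies: 12 + 2 = 14.
§4 applies (level before this adjustment is 14 ≥ 14, so +2): 14 + 2 = 16.
§5 applies: 16 + 3 = 19.
Final offense level: 19.
Criminal history: 6 prior points → Category B (6-11).
Level 19 falls in the 19 band.
Grid: Level 19 × Category B = 220-248 weeks.

220-248 weeks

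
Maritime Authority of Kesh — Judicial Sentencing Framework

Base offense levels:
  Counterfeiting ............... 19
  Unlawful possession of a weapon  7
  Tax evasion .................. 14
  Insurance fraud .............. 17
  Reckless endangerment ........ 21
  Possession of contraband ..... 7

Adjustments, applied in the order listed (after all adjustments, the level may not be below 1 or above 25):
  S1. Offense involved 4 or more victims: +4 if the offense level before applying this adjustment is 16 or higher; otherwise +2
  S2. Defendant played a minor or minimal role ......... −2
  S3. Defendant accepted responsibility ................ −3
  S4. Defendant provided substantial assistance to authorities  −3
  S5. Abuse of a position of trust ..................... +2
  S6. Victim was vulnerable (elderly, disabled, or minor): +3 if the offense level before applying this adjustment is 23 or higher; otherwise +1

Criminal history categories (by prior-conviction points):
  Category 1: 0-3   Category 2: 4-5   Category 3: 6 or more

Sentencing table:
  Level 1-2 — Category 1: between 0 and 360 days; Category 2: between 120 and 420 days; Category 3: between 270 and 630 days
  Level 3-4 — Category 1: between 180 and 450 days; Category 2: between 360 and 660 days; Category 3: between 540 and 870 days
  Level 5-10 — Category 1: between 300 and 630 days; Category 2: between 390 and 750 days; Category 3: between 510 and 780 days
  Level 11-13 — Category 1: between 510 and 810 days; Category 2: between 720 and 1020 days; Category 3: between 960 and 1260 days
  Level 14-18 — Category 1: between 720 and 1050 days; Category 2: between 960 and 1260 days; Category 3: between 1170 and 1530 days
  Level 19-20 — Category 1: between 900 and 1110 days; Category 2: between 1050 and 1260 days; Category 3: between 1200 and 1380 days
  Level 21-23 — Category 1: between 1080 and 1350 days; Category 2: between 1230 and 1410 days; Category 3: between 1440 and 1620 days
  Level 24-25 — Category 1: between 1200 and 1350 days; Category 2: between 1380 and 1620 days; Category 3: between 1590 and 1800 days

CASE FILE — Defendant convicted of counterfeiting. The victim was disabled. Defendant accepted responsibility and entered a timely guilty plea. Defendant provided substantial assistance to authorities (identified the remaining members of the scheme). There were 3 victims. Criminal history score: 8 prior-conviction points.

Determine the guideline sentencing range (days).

Base offense level for counterfeiting: 19.
S2 does not apply.
S3 applies: 19 − 3 = 16.
S4 applies: 16 − 3 = 13.
S6 applies (level before this adjustment is 13 < 23, so +1): 13 + 1 = 14.
Final offense level: 14.
Criminal history: 8 prior points → Category 3 (6+).
Level 14 falls in the 14-18 band.
Grid: Level 14-18 × Category 3 = 1170-1530 days.

1170-1530 days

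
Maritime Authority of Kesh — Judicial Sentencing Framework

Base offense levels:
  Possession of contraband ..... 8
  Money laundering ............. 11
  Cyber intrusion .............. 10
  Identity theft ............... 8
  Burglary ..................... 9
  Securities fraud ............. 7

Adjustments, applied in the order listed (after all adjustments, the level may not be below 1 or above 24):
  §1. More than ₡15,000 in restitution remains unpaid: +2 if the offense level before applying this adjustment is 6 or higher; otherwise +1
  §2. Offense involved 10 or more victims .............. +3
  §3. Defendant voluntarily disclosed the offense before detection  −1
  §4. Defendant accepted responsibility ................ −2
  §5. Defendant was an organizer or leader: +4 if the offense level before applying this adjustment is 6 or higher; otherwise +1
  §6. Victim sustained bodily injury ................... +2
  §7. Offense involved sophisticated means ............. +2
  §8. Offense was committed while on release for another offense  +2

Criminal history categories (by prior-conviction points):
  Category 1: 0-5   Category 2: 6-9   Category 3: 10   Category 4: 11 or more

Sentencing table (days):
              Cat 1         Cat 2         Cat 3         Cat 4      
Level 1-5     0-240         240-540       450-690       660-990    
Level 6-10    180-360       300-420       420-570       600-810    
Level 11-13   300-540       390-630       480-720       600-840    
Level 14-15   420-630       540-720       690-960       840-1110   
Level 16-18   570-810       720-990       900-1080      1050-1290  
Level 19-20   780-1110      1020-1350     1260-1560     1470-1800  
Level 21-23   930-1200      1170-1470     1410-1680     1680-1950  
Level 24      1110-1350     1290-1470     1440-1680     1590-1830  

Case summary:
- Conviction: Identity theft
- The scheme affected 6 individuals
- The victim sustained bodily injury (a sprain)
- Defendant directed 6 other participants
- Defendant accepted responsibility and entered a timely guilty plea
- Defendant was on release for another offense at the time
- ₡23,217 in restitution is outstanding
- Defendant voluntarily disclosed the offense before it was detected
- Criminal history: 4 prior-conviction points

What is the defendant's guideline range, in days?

Base offense level for identity theft: 8.
§1 applies (level before this adjustment is 8 ≥ 6, so +2): 8 + 2 = 10.
§2 does not apply.
§3 applies: 10 − 1 = 9.
§4 applies: 9 − 2 = 7.
§5 applies (level before this adjustment is 7 ≥ 6, so +4): 7 + 4 = 11.
§6 applies: 11 + 2 = 13.
§8 applies: 13 + 2 = 15.
Final offense level: 15.
Criminal history: 4 prior points → Category 1 (0-5).
Level 15 falls in the 14-15 band.
Grid: Level 14-15 × Category 1 = 420-630 days.

420-630 days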